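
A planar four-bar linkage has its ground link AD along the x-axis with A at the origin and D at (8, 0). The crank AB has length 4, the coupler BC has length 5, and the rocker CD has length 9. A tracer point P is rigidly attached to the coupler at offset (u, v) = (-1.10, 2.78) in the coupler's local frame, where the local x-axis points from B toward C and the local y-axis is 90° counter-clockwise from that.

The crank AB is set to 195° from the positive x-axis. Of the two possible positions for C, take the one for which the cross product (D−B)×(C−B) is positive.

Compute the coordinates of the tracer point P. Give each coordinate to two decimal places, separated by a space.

A=(0,0), D=(8.00,0)
B = A + 4.00·(cos195°, sin195°) = (-3.8637, -1.0353)
|BD| = 11.9088
circle(B,5.00) ∩ circle(D,9.00): a=3.6032, h=3.4666
  candidates: C₊=(-0.5755,2.7314) cross=41.283; C₋=(0.0272,-4.1755) cross=-41.283
  mode + wants cross > 0 → take C=(-0.5755,2.7314) (cross=41.283)
ex = (C−B)/|BC| = (0.6576,0.7533); ey = (-0.7533,0.6576)
P = B + -1.10·ex + 2.78·ey = (-6.6814,-0.0357)

-6.68 -0.04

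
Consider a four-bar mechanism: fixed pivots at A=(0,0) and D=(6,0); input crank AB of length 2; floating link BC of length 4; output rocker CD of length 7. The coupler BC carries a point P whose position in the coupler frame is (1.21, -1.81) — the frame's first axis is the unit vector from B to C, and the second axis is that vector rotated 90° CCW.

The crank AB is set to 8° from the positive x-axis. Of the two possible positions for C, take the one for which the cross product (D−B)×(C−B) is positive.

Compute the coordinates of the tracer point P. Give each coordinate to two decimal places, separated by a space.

3.03 2.19

A=(0,0), D=(6.00,0)
B = A + 2.00·(cos8°, sin8°) = (1.9805, 0.2783)
|BD| = 4.0291
circle(B,4.00) ∩ circle(D,7.00): a=-2.0807, h=3.4163
  candidates: C₊=(0.1408,3.8302) cross=13.764; C₋=(-0.3312,-2.9860) cross=-13.764
  mode + wants cross > 0 → take C=(0.1408,3.8302) (cross=13.764)
ex = (C−B)/|BC| = (-0.4599,0.8880); ey = (-0.8880,-0.4599)
P = B + 1.21·ex + -1.81·ey = (3.0312,2.1852)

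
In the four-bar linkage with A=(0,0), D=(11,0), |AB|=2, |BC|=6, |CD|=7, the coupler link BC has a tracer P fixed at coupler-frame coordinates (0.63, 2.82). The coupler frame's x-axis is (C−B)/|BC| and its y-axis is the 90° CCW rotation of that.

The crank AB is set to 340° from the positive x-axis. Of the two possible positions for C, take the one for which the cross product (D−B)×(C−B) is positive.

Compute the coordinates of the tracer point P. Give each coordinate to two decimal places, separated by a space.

A=(0,0), D=(11.00,0)
B = A + 2.00·(cos340°, sin340°) = (1.8794, -0.6840)
|BD| = 9.1462
circle(B,6.00) ∩ circle(D,7.00): a=3.8624, h=4.5915
  candidates: C₊=(5.3876,4.1834) cross=41.995; C₋=(6.0744,-4.9738) cross=-41.995
  mode + wants cross > 0 → take C=(5.3876,4.1834) (cross=41.995)
ex = (C−B)/|BC| = (0.5847,0.8112); ey = (-0.8112,0.5847)
P = B + 0.63·ex + 2.82·ey = (-0.0400,1.4759)

-0.04 1.48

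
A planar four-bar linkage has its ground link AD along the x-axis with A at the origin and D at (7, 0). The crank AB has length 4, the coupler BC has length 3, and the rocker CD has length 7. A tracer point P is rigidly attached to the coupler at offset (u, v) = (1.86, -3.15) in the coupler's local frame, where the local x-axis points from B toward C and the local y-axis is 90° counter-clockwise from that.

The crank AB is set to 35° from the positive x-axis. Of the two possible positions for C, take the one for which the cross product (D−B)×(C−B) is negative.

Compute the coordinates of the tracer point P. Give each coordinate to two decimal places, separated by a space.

1.11 5.25

A=(0,0), D=(7.00,0)
B = A + 4.00·(cos35°, sin35°) = (3.2766, 2.2943)
|BD| = 4.3735
circle(B,3.00) ∩ circle(D,7.00): a=-2.3862, h=1.8182
  candidates: C₊=(2.1989,5.0940) cross=7.952; C₋=(0.2913,1.9982) cross=-7.952
  mode - wants cross < 0 → take C=(0.2913,1.9982) (cross=-7.952)
ex = (C−B)/|BC| = (-0.9951,-0.0987); ey = (0.0987,-0.9951)
P = B + 1.86·ex + -3.15·ey = (1.1148,5.2453)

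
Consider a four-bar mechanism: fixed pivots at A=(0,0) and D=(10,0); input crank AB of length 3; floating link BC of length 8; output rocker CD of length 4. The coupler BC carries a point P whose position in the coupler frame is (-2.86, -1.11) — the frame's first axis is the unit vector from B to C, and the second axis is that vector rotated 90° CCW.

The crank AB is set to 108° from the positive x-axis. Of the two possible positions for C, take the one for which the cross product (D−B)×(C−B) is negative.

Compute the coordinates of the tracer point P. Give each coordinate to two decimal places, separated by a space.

A=(0,0), D=(10.00,0)
B = A + 3.00·(cos108°, sin108°) = (-0.9271, 2.8532)
|BD| = 11.2934
circle(B,8.00) ∩ circle(D,4.00): a=7.7718, h=1.8970
  candidates: C₊=(7.0719,2.7251) cross=21.423; C₋=(6.1134,-0.9458) cross=-21.423
  mode - wants cross < 0 → take C=(6.1134,-0.9458) (cross=-21.423)
ex = (C−B)/|BC| = (0.8801,-0.4749); ey = (0.4749,0.8801)
P = B + -2.86·ex + -1.11·ey = (-3.9711,3.2344)

-3.97 3.23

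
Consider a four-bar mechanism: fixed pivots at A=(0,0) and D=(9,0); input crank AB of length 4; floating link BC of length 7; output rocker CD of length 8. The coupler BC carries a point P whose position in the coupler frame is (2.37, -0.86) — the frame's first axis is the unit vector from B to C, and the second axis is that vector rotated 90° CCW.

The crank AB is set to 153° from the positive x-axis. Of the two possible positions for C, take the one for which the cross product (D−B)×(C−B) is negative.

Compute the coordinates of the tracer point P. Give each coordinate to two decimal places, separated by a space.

A=(0,0), D=(9.00,0)
B = A + 4.00·(cos153°, sin153°) = (-3.5640, 1.8160)
|BD| = 12.6946
circle(B,7.00) ∩ circle(D,8.00): a=5.7565, h=3.9828
  candidates: C₊=(2.7030,4.9344) cross=50.560; C₋=(1.5635,-2.9494) cross=-50.560
  mode - wants cross < 0 → take C=(1.5635,-2.9494) (cross=-50.560)
ex = (C−B)/|BC| = (0.7325,-0.6808); ey = (0.6808,0.7325)
P = B + 2.37·ex + -0.86·ey = (-2.4134,-0.4274)

-2.41 -0.43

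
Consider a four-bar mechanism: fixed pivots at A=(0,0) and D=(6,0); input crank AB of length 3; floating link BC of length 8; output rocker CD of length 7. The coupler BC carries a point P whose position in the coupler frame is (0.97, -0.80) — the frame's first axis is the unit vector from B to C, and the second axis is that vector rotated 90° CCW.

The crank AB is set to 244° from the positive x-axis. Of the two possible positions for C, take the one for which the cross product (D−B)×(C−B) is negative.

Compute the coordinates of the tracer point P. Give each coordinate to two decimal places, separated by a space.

A=(0,0), D=(6.00,0)
B = A + 3.00·(cos244°, sin244°) = (-1.3151, -2.6964)
|BD| = 7.7962
circle(B,8.00) ∩ circle(D,7.00): a=4.8601, h=6.3545
  candidates: C₊=(1.0473,4.9468) cross=49.541; C₋=(5.4428,-6.9778) cross=-49.541
  mode - wants cross < 0 → take C=(5.4428,-6.9778) (cross=-49.541)
ex = (C−B)/|BC| = (0.8447,-0.5352); ey = (0.5352,0.8447)
P = B + 0.97·ex + -0.80·ey = (-0.9239,-3.8913)

-0.92 -3.89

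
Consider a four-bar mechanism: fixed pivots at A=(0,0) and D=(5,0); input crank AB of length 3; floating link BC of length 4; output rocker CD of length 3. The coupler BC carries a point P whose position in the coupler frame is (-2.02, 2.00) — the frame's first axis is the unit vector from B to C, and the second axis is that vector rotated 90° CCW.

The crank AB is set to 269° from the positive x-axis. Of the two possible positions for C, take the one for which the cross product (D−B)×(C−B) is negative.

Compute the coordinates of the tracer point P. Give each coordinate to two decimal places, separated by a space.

A=(0,0), D=(5.00,0)
B = A + 3.00·(cos269°, sin269°) = (-0.0524, -2.9995)
|BD| = 5.8757
circle(B,4.00) ∩ circle(D,3.00): a=3.5335, h=1.8746
  candidates: C₊=(2.0290,0.4163) cross=11.015; C₋=(3.9430,-2.8076) cross=-11.015
  mode - wants cross < 0 → take C=(3.9430,-2.8076) (cross=-11.015)
ex = (C−B)/|BC| = (0.9988,0.0480); ey = (-0.0480,0.9988)
P = B + -2.02·ex + 2.00·ey = (-2.1660,-1.0988)

-2.17 -1.10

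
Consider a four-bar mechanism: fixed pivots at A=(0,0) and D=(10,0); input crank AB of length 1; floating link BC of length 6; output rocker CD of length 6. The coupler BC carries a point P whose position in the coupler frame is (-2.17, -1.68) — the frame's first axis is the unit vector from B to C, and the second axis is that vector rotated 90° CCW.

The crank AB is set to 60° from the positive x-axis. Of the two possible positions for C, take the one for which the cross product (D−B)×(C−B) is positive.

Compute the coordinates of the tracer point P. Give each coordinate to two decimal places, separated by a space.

-0.44 -1.71

A=(0,0), D=(10.00,0)
B = A + 1.00·(cos60°, sin60°) = (0.5000, 0.8660)
|BD| = 9.5394
circle(B,6.00) ∩ circle(D,6.00): a=4.7697, h=3.6401
  candidates: C₊=(5.5805,4.0580) cross=34.724; C₋=(4.9195,-3.1920) cross=-34.724
  mode + wants cross > 0 → take C=(5.5805,4.0580) (cross=34.724)
ex = (C−B)/|BC| = (0.8467,0.5320); ey = (-0.5320,0.8467)
P = B + -2.17·ex + -1.68·ey = (-0.4437,-1.7109)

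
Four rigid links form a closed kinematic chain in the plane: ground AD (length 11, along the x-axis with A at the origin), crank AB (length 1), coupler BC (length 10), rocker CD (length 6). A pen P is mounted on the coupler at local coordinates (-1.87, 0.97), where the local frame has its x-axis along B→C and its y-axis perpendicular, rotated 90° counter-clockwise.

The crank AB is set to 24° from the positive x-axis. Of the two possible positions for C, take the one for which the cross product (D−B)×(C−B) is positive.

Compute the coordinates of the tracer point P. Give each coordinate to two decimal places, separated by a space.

-1.18 0.22

A=(0,0), D=(11.00,0)
B = A + 1.00·(cos24°, sin24°) = (0.9135, 0.4067)
|BD| = 10.0947
circle(B,10.00) ∩ circle(D,6.00): a=8.2173, h=5.6987
  candidates: C₊=(9.3538,5.7698) cross=57.527; C₋=(8.8946,-5.6185) cross=-57.527
  mode + wants cross > 0 → take C=(9.3538,5.7698) (cross=57.527)
ex = (C−B)/|BC| = (0.8440,0.5363); ey = (-0.5363,0.8440)
P = B + -1.87·ex + 0.97·ey = (-1.1850,0.2226)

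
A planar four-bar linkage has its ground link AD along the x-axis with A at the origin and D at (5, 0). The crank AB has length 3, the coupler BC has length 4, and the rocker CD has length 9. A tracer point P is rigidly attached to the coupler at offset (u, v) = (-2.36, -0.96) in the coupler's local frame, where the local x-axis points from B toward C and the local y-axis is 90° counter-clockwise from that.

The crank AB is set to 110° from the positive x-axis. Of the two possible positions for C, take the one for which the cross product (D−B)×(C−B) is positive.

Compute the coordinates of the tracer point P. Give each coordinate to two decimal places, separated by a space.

-0.15 0.42

A=(0,0), D=(5.00,0)
B = A + 3.00·(cos110°, sin110°) = (-1.0261, 2.8191)
|BD| = 6.6529
circle(B,4.00) ∩ circle(D,9.00): a=-1.5587, h=3.6838
  candidates: C₊=(-0.8769,6.8163) cross=24.508; C₋=(-3.9989,0.1428) cross=-24.508
  mode + wants cross > 0 → take C=(-0.8769,6.8163) (cross=24.508)
ex = (C−B)/|BC| = (0.0373,0.9993); ey = (-0.9993,0.0373)
P = B + -2.36·ex + -0.96·ey = (-0.1547,0.4249)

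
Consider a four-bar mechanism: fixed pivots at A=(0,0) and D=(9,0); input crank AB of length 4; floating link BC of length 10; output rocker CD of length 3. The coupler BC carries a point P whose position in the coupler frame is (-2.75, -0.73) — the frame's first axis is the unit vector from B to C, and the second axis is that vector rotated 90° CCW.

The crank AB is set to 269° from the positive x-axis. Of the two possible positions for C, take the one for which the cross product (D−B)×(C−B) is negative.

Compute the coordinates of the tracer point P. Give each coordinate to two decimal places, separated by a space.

-2.72 -5.03

A=(0,0), D=(9.00,0)
B = A + 4.00·(cos269°, sin269°) = (-0.0698, -3.9994)
|BD| = 9.9124
circle(B,10.00) ∩ circle(D,3.00): a=9.5464, h=2.9776
  candidates: C₊=(7.4637,2.5768) cross=29.515; C₋=(9.8665,-2.8722) cross=-29.515
  mode - wants cross < 0 → take C=(9.8665,-2.8722) (cross=-29.515)
ex = (C−B)/|BC| = (0.9936,0.1127); ey = (-0.1127,0.9936)
P = B + -2.75·ex + -0.73·ey = (-2.7200,-5.0347)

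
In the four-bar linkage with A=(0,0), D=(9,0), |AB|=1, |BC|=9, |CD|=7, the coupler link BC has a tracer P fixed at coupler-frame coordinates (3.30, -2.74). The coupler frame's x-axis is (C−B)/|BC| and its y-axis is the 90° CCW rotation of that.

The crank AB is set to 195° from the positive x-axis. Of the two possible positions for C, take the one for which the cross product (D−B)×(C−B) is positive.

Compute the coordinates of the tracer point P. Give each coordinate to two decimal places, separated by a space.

A=(0,0), D=(9.00,0)
B = A + 1.00·(cos195°, sin195°) = (-0.9659, -0.2588)
|BD| = 9.9693
circle(B,9.00) ∩ circle(D,7.00): a=6.5896, h=6.1301
  candidates: C₊=(5.4623,6.0402) cross=61.112; C₋=(5.7806,-6.2157) cross=-61.112
  mode + wants cross > 0 → take C=(5.4623,6.0402) (cross=61.112)
ex = (C−B)/|BC| = (0.7142,0.6999); ey = (-0.6999,0.7142)
P = B + 3.30·ex + -2.74·ey = (3.3088,0.0938)

3.31 0.09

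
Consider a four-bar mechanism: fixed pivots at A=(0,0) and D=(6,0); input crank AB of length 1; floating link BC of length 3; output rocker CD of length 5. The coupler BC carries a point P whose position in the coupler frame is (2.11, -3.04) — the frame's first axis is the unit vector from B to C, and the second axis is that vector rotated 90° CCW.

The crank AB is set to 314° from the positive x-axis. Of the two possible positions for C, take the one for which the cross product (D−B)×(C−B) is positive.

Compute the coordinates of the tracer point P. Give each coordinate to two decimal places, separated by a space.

A=(0,0), D=(6.00,0)
B = A + 1.00·(cos314°, sin314°) = (0.6947, -0.7193)
|BD| = 5.3539
circle(B,3.00) ∩ circle(D,5.00): a=1.1827, h=2.7570
  candidates: C₊=(1.4962,2.1716) cross=14.761; C₋=(2.2371,-3.2925) cross=-14.761
  mode + wants cross > 0 → take C=(1.4962,2.1716) (cross=14.761)
ex = (C−B)/|BC| = (0.2672,0.9636); ey = (-0.9636,0.2672)
P = B + 2.11·ex + -3.04·ey = (4.1879,0.5017)

4.19 0.50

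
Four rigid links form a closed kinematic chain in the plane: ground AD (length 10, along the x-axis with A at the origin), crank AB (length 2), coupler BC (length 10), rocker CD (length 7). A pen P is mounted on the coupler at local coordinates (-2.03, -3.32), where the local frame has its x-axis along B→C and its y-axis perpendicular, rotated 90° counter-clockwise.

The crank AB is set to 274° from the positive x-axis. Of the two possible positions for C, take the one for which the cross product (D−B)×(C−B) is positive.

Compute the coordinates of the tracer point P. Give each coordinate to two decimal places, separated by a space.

1.52 -5.63

A=(0,0), D=(10.00,0)
B = A + 2.00·(cos274°, sin274°) = (0.1395, -1.9951)
|BD| = 10.0603
circle(B,10.00) ∩ circle(D,7.00): a=7.5649, h=6.5401
  candidates: C₊=(6.2571,5.9153) cross=65.795; C₋=(8.8511,-6.9051) cross=-65.795
  mode + wants cross > 0 → take C=(6.2571,5.9153) (cross=65.795)
ex = (C−B)/|BC| = (0.6118,0.7910); ey = (-0.7910,0.6118)
P = B + -2.03·ex + -3.32·ey = (1.5239,-5.6320)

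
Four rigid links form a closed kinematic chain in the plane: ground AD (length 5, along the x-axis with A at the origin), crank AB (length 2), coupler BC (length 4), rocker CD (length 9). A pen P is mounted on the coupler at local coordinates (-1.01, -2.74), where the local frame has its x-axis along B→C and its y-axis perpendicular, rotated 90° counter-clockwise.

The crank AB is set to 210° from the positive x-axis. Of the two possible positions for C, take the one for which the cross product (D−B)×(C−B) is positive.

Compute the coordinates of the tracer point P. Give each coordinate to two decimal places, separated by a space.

1.16 -0.58

A=(0,0), D=(5.00,0)
B = A + 2.00·(cos210°, sin210°) = (-1.7321, -1.0000)
|BD| = 6.8059
circle(B,4.00) ∩ circle(D,9.00): a=-1.3723, h=3.7572
  candidates: C₊=(-3.6415,2.5148) cross=25.571; C₋=(-2.5374,-4.9181) cross=-25.571
  mode + wants cross > 0 → take C=(-3.6415,2.5148) (cross=25.571)
ex = (C−B)/|BC| = (-0.4774,0.8787); ey = (-0.8787,-0.4774)
P = B + -1.01·ex + -2.74·ey = (1.1577,-0.5795)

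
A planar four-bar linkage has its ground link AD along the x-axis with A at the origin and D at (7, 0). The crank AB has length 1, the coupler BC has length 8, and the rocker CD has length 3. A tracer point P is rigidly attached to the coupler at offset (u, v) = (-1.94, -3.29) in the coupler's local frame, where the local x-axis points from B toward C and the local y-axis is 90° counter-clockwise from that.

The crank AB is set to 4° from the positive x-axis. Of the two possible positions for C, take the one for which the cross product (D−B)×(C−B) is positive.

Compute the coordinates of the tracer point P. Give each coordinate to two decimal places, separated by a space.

0.16 -3.66

A=(0,0), D=(7.00,0)
B = A + 1.00·(cos4°, sin4°) = (0.9976, 0.0698)
|BD| = 6.0028
circle(B,8.00) ∩ circle(D,3.00): a=7.5826, h=2.5504
  candidates: C₊=(8.6093,2.5318) cross=15.309; C₋=(8.5500,-2.5686) cross=-15.309
  mode + wants cross > 0 → take C=(8.6093,2.5318) (cross=15.309)
ex = (C−B)/|BC| = (0.9515,0.3078); ey = (-0.3078,0.9515)
P = B + -1.94·ex + -3.29·ey = (0.1643,-3.6576)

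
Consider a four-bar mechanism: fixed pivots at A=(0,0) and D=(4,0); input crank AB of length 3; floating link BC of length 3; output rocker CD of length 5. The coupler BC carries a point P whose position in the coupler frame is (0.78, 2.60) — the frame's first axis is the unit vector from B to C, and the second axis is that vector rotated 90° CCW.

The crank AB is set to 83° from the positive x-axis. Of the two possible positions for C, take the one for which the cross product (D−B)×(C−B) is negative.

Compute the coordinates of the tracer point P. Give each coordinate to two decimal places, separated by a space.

2.33 1.11

A=(0,0), D=(4.00,0)
B = A + 3.00·(cos83°, sin83°) = (0.3656, 2.9776)
|BD| = 4.6984
circle(B,3.00) ∩ circle(D,5.00): a=0.6465, h=2.9295
  candidates: C₊=(2.7223,4.8340) cross=13.764; C₋=(-0.9909,0.3018) cross=-13.764
  mode - wants cross < 0 → take C=(-0.9909,0.3018) (cross=-13.764)
ex = (C−B)/|BC| = (-0.4522,-0.8919); ey = (0.8919,-0.4522)
P = B + 0.78·ex + 2.60·ey = (2.3320,1.1063)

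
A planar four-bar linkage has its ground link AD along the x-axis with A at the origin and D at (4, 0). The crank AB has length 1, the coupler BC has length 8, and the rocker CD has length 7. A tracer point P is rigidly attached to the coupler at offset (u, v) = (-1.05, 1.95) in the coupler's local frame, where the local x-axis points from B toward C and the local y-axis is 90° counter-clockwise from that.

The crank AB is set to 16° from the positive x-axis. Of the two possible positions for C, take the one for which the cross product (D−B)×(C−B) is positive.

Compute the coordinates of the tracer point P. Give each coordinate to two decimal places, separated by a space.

A=(0,0), D=(4.00,0)
B = A + 1.00·(cos16°, sin16°) = (0.9613, 0.2756)
|BD| = 3.0512
circle(B,8.00) ∩ circle(D,7.00): a=3.9836, h=6.9376
  candidates: C₊=(5.5553,6.8250) cross=21.168; C₋=(4.3019,-6.9935) cross=-21.168
  mode + wants cross > 0 → take C=(5.5553,6.8250) (cross=21.168)
ex = (C−B)/|BC| = (0.5743,0.8187); ey = (-0.8187,0.5743)
P = B + -1.05·ex + 1.95·ey = (-1.2381,0.5358)

-1.24 0.54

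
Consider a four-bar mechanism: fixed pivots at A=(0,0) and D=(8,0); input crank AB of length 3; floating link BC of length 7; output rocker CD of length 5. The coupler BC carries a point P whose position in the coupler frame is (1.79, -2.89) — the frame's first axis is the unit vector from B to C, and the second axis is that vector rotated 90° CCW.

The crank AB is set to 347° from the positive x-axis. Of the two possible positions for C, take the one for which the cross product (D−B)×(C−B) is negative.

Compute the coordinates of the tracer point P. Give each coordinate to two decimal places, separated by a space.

2.56 -4.05

A=(0,0), D=(8.00,0)
B = A + 3.00·(cos347°, sin347°) = (2.9231, -0.6749)
|BD| = 5.1215
circle(B,7.00) ∩ circle(D,5.00): a=4.9038, h=4.9953
  candidates: C₊=(7.1260,4.9230) cross=25.583; C₋=(8.4424,-4.9804) cross=-25.583
  mode - wants cross < 0 → take C=(8.4424,-4.9804) (cross=-25.583)
ex = (C−B)/|BC| = (0.7885,-0.6151); ey = (0.6151,0.7885)
P = B + 1.79·ex + -2.89·ey = (2.5569,-4.0545)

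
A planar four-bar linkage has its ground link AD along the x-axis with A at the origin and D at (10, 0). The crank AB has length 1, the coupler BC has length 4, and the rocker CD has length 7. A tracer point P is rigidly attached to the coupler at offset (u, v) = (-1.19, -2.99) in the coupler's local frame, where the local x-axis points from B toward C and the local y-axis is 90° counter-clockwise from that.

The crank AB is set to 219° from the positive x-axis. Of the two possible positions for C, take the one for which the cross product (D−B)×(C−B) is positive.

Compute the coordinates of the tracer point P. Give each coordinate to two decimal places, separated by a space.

A=(0,0), D=(10.00,0)
B = A + 1.00·(cos219°, sin219°) = (-0.7771, -0.6293)
|BD| = 10.7955
circle(B,4.00) ∩ circle(D,7.00): a=3.8693, h=1.0140
  candidates: C₊=(3.0265,0.6085) cross=10.947; C₋=(3.1447,-1.4160) cross=-10.947
  mode + wants cross > 0 → take C=(3.0265,0.6085) (cross=10.947)
ex = (C−B)/|BC| = (0.9509,0.3095); ey = (-0.3095,0.9509)
P = B + -1.19·ex + -2.99·ey = (-0.9834,-3.8408)

-0.98 -3.84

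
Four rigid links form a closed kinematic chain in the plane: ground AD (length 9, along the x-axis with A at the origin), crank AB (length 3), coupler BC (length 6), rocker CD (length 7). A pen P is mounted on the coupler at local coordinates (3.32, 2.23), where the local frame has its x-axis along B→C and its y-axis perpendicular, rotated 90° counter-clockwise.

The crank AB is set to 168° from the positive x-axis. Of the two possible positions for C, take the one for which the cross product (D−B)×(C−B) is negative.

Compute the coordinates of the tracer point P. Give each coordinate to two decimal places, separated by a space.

A=(0,0), D=(9.00,0)
B = A + 3.00·(cos168°, sin168°) = (-2.9344, 0.6237)
|BD| = 11.9507
circle(B,6.00) ∩ circle(D,7.00): a=5.4315, h=2.5493
  candidates: C₊=(2.6227,2.8861) cross=30.467; C₋=(2.3566,-2.2056) cross=-30.467
  mode - wants cross < 0 → take C=(2.3566,-2.2056) (cross=-30.467)
ex = (C−B)/|BC| = (0.8818,-0.4716); ey = (0.4716,0.8818)
P = B + 3.32·ex + 2.23·ey = (1.0448,1.0246)

1.04 1.02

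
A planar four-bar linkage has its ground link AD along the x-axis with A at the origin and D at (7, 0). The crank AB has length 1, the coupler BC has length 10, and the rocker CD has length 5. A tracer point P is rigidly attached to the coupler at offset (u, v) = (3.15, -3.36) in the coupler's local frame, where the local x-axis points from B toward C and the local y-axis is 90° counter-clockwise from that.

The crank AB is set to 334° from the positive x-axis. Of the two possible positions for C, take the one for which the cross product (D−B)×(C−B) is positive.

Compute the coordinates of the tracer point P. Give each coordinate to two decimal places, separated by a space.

A=(0,0), D=(7.00,0)
B = A + 1.00·(cos334°, sin334°) = (0.8988, -0.4384)
|BD| = 6.1169
circle(B,10.00) ∩ circle(D,5.00): a=9.1890, h=3.9449
  candidates: C₊=(9.7814,4.1549) cross=24.131; C₋=(10.3469,-3.7146) cross=-24.131
  mode + wants cross > 0 → take C=(9.7814,4.1549) (cross=24.131)
ex = (C−B)/|BC| = (0.8883,0.4593); ey = (-0.4593,0.8883)
P = B + 3.15·ex + -3.36·ey = (5.2402,-1.9760)

5.24 -1.98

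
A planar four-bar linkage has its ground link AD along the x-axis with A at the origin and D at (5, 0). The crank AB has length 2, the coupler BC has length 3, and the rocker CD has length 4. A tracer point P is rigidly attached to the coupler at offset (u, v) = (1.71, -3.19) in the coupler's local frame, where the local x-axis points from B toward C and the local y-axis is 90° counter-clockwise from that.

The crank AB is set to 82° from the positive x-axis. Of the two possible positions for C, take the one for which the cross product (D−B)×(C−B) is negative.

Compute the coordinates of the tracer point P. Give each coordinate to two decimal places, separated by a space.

A=(0,0), D=(5.00,0)
B = A + 2.00·(cos82°, sin82°) = (0.2783, 1.9805)
|BD| = 5.1202
circle(B,3.00) ∩ circle(D,4.00): a=1.8765, h=2.3406
  candidates: C₊=(2.9142,3.4131) cross=11.985; C₋=(1.1034,-0.9038) cross=-11.985
  mode - wants cross < 0 → take C=(1.1034,-0.9038) (cross=-11.985)
ex = (C−B)/|BC| = (0.2750,-0.9614); ey = (0.9614,0.2750)
P = B + 1.71·ex + -3.19·ey = (-2.3183,-0.5409)

-2.32 -0.54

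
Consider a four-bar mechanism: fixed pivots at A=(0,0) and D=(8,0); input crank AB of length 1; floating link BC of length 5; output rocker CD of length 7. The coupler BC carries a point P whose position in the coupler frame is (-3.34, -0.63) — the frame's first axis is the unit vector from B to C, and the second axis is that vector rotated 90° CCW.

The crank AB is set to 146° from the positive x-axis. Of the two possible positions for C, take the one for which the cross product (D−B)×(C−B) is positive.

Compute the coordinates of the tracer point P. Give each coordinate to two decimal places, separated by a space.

-2.57 -2.36

A=(0,0), D=(8.00,0)
B = A + 1.00·(cos146°, sin146°) = (-0.8290, 0.5592)
|BD| = 8.8467
circle(B,5.00) ∩ circle(D,7.00): a=3.0669, h=3.9489
  candidates: C₊=(2.4814,4.3064) cross=34.935; C₋=(1.9822,-3.5757) cross=-34.935
  mode + wants cross > 0 → take C=(2.4814,4.3064) (cross=34.935)
ex = (C−B)/|BC| = (0.6621,0.7494); ey = (-0.7494,0.6621)
P = B + -3.34·ex + -0.63·ey = (-2.5682,-2.3610)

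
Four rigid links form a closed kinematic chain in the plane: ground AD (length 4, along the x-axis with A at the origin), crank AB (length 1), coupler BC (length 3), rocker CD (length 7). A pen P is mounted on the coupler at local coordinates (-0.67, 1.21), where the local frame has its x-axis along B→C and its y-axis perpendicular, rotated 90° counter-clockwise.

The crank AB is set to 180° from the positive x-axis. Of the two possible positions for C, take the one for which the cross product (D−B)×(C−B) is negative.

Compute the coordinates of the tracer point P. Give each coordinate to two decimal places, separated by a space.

0.38 -0.02

A=(0,0), D=(4.00,0)
B = A + 1.00·(cos180°, sin180°) = (-1.0000, 0.0000)
|BD| = 5.0000
circle(B,3.00) ∩ circle(D,7.00): a=-1.5000, h=2.5981
  candidates: C₊=(-2.5000,2.5981) cross=12.990; C₋=(-2.5000,-2.5981) cross=-12.990
  mode - wants cross < 0 → take C=(-2.5000,-2.5981) (cross=-12.990)
ex = (C−B)/|BC| = (-0.5000,-0.8660); ey = (0.8660,-0.5000)
P = B + -0.67·ex + 1.21·ey = (0.3829,-0.0248)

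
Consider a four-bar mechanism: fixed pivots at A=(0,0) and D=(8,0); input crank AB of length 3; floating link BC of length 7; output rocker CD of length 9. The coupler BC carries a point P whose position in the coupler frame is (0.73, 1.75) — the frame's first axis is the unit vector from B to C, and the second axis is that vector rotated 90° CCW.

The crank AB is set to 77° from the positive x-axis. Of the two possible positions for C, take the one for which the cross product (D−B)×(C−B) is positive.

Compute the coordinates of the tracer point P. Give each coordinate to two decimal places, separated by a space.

-0.27 4.57

A=(0,0), D=(8.00,0)
B = A + 3.00·(cos77°, sin77°) = (0.6749, 2.9231)
|BD| = 7.8868
circle(B,7.00) ∩ circle(D,9.00): a=1.9147, h=6.7330
  candidates: C₊=(4.9487,8.4670) cross=53.102; C₋=(-0.0423,-4.0401) cross=-53.102
  mode + wants cross > 0 → take C=(4.9487,8.4670) (cross=53.102)
ex = (C−B)/|BC| = (0.6105,0.7920); ey = (-0.7920,0.6105)
P = B + 0.73·ex + 1.75·ey = (-0.2654,4.5697)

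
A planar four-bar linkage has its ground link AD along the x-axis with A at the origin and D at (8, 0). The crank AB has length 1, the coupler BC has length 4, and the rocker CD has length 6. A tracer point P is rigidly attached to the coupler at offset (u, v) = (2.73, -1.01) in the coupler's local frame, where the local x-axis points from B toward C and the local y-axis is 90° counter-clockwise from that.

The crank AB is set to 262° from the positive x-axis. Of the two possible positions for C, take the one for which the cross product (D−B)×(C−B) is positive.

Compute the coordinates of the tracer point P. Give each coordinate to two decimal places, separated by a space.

2.37 0.49

A=(0,0), D=(8.00,0)
B = A + 1.00·(cos262°, sin262°) = (-0.1392, -0.9903)
|BD| = 8.1992
circle(B,4.00) ∩ circle(D,6.00): a=2.8800, h=2.7759
  candidates: C₊=(2.3844,2.1132) cross=22.760; C₋=(3.0550,-3.3980) cross=-22.760
  mode + wants cross > 0 → take C=(2.3844,2.1132) (cross=22.760)
ex = (C−B)/|BC| = (0.6309,0.7759); ey = (-0.7759,0.6309)
P = B + 2.73·ex + -1.01·ey = (2.3668,0.4906)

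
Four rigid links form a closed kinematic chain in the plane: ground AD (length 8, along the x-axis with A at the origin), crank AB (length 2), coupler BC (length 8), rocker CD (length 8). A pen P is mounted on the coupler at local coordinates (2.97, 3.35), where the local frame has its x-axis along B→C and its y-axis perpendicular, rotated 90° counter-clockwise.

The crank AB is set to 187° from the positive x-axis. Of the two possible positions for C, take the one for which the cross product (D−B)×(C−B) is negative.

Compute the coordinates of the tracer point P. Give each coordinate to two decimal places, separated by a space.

A=(0,0), D=(8.00,0)
B = A + 2.00·(cos187°, sin187°) = (-1.9851, -0.2437)
|BD| = 9.9881
circle(B,8.00) ∩ circle(D,8.00): a=4.9940, h=6.2498
  candidates: C₊=(2.8549,6.1260) cross=62.423; C₋=(3.1600,-6.3698) cross=-62.423
  mode - wants cross < 0 → take C=(3.1600,-6.3698) (cross=-62.423)
ex = (C−B)/|BC| = (0.6431,-0.7658); ey = (0.7658,0.6431)
P = B + 2.97·ex + 3.35·ey = (2.4903,-0.3635)

2.49 -0.36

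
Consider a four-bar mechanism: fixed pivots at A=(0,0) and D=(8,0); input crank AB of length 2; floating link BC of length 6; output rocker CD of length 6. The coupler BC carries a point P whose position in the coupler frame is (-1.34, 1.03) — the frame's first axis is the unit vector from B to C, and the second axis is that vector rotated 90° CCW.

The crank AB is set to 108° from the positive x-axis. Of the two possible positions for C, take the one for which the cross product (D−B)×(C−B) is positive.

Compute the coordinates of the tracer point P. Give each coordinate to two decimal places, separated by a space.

-2.29 2.12

A=(0,0), D=(8.00,0)
B = A + 2.00·(cos108°, sin108°) = (-0.6180, 1.9021)
|BD| = 8.8254
circle(B,6.00) ∩ circle(D,6.00): a=4.4127, h=4.0654
  candidates: C₊=(4.5672,4.9210) cross=35.879; C₋=(2.8148,-3.0188) cross=-35.879
  mode + wants cross > 0 → take C=(4.5672,4.9210) (cross=35.879)
ex = (C−B)/|BC| = (0.8642,0.5031); ey = (-0.5031,0.8642)
P = B + -1.34·ex + 1.03·ey = (-2.2943,2.1180)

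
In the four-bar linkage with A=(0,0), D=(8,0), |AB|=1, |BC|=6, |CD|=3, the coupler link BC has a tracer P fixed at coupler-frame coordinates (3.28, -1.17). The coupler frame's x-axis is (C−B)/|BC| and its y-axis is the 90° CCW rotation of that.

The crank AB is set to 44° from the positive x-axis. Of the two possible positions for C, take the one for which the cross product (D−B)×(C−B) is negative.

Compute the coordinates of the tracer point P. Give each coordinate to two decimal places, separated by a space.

3.02 -1.92

A=(0,0), D=(8.00,0)
B = A + 1.00·(cos44°, sin44°) = (0.7193, 0.6947)
|BD| = 7.3137
circle(B,6.00) ∩ circle(D,3.00): a=5.5027, h=2.3917
  candidates: C₊=(6.4243,2.5529) cross=17.492; C₋=(5.9700,-2.2089) cross=-17.492
  mode - wants cross < 0 → take C=(5.9700,-2.2089) (cross=-17.492)
ex = (C−B)/|BC| = (0.8751,-0.4839); ey = (0.4839,0.8751)
P = B + 3.28·ex + -1.17·ey = (3.0235,-1.9165)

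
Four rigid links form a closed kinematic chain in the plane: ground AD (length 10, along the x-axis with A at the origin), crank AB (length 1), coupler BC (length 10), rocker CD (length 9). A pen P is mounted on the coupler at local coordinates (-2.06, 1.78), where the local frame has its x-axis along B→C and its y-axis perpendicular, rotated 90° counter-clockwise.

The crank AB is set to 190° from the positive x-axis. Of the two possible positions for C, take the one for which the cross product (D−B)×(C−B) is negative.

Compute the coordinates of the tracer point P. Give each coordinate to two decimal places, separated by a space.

A=(0,0), D=(10.00,0)
B = A + 1.00·(cos190°, sin190°) = (-0.9848, -0.1736)
|BD| = 10.9862
circle(B,10.00) ∩ circle(D,9.00): a=6.3578, h=7.7187
  candidates: C₊=(5.2502,7.6446) cross=84.799; C₋=(5.4942,-7.7909) cross=-84.799
  mode - wants cross < 0 → take C=(5.4942,-7.7909) (cross=-84.799)
ex = (C−B)/|BC| = (0.6479,-0.7617); ey = (0.7617,0.6479)
P = B + -2.06·ex + 1.78·ey = (-0.9636,2.5488)

-0.96 2.55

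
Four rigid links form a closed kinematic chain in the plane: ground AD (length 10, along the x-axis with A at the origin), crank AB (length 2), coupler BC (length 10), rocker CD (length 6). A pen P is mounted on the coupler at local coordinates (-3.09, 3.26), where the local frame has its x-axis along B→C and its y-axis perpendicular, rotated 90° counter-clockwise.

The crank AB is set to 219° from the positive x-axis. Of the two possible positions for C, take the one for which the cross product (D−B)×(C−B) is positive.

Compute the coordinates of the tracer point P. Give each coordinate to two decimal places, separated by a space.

-5.99 -0.54

A=(0,0), D=(10.00,0)
B = A + 2.00·(cos219°, sin219°) = (-1.5543, -1.2586)
|BD| = 11.6226
circle(B,10.00) ∩ circle(D,6.00): a=8.5646, h=5.1622
  candidates: C₊=(6.4009,4.8007) cross=59.998; C₋=(7.5189,-5.4630) cross=-59.998
  mode + wants cross > 0 → take C=(6.4009,4.8007) (cross=59.998)
ex = (C−B)/|BC| = (0.7955,0.6059); ey = (-0.6059,0.7955)
P = B + -3.09·ex + 3.26·ey = (-5.9878,-0.5376)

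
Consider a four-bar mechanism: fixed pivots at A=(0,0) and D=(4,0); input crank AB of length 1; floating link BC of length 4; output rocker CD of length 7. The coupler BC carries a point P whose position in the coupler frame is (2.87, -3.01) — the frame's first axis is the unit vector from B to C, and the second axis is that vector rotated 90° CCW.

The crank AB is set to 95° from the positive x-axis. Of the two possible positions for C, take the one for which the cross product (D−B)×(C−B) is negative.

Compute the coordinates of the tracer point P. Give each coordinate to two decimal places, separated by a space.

-4.24 0.79

A=(0,0), D=(4.00,0)
B = A + 1.00·(cos95°, sin95°) = (-0.0872, 0.9962)
|BD| = 4.2068
circle(B,4.00) ∩ circle(D,7.00): a=-1.8188, h=3.5626
  candidates: C₊=(-1.0106,4.8881) cross=14.987; C₋=(-2.6979,-2.0343) cross=-14.987
  mode - wants cross < 0 → take C=(-2.6979,-2.0343) (cross=-14.987)
ex = (C−B)/|BC| = (-0.6527,-0.7576); ey = (0.7576,-0.6527)
P = B + 2.87·ex + -3.01·ey = (-4.2408,0.7863)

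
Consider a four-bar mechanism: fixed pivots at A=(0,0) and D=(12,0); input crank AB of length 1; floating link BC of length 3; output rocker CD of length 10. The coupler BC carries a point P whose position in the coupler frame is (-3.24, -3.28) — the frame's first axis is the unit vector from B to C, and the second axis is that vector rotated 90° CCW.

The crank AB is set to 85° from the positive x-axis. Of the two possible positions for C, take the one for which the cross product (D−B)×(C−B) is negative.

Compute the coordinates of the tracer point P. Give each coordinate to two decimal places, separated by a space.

-4.52 1.24

A=(0,0), D=(12.00,0)
B = A + 1.00·(cos85°, sin85°) = (0.0872, 0.9962)
|BD| = 11.9544
circle(B,3.00) ∩ circle(D,10.00): a=2.1711, h=2.0704
  candidates: C₊=(2.4232,2.8784) cross=24.750; C₋=(2.0782,-1.2479) cross=-24.750
  mode - wants cross < 0 → take C=(2.0782,-1.2479) (cross=-24.750)
ex = (C−B)/|BC| = (0.6637,-0.7480); ey = (0.7480,0.6637)
P = B + -3.24·ex + -3.28·ey = (-4.5167,1.2430)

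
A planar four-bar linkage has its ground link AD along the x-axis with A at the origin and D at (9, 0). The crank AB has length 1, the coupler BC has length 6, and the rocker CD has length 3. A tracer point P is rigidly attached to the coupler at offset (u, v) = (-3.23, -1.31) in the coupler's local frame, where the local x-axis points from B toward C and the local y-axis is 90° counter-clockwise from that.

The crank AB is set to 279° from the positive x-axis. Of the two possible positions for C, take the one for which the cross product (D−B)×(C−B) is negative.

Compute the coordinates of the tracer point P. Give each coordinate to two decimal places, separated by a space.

A=(0,0), D=(9.00,0)
B = A + 1.00·(cos279°, sin279°) = (0.1564, -0.9877)
|BD| = 8.8985
circle(B,6.00) ∩ circle(D,3.00): a=5.9664, h=0.6343
  candidates: C₊=(6.0155,0.3049) cross=5.645; C₋=(6.1564,-0.9559) cross=-5.645
  mode - wants cross < 0 → take C=(6.1564,-0.9559) (cross=-5.645)
ex = (C−B)/|BC| = (1.0000,0.0053); ey = (-0.0053,1.0000)
P = B + -3.23·ex + -1.31·ey = (-3.0666,-2.3148)

-3.07 -2.31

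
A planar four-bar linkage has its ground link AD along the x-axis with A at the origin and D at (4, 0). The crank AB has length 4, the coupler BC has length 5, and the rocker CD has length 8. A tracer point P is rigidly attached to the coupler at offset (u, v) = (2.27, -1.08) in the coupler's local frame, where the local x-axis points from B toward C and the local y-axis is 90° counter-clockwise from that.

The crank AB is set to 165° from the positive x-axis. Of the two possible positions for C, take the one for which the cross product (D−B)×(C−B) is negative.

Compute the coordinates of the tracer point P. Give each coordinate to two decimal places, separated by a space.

-4.53 -1.39

A=(0,0), D=(4.00,0)
B = A + 4.00·(cos165°, sin165°) = (-3.8637, 1.0353)
|BD| = 7.9316
circle(B,5.00) ∩ circle(D,8.00): a=1.5072, h=4.7674
  candidates: C₊=(-1.7471,5.5652) cross=37.813; C₋=(-2.9916,-3.8881) cross=-37.813
  mode - wants cross < 0 → take C=(-2.9916,-3.8881) (cross=-37.813)
ex = (C−B)/|BC| = (0.1744,-0.9847); ey = (0.9847,0.1744)
P = B + 2.27·ex + -1.08·ey = (-4.5312,-1.3883)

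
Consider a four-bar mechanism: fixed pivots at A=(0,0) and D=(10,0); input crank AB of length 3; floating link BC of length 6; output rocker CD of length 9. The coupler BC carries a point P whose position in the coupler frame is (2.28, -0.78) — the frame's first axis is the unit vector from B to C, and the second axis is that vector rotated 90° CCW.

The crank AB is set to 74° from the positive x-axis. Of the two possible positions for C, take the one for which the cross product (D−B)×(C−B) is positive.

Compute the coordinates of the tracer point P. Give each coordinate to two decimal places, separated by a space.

2.93 4.07

A=(0,0), D=(10.00,0)
B = A + 3.00·(cos74°, sin74°) = (0.8269, 2.8838)
|BD| = 9.6157
circle(B,6.00) ∩ circle(D,9.00): a=2.4679, h=5.4689
  candidates: C₊=(4.8214,7.3608) cross=52.588; C₋=(1.5411,-3.0736) cross=-52.588
  mode + wants cross > 0 → take C=(4.8214,7.3608) (cross=52.588)
ex = (C−B)/|BC| = (0.6657,0.7462); ey = (-0.7462,0.6657)
P = B + 2.28·ex + -0.78·ey = (2.9268,4.0658)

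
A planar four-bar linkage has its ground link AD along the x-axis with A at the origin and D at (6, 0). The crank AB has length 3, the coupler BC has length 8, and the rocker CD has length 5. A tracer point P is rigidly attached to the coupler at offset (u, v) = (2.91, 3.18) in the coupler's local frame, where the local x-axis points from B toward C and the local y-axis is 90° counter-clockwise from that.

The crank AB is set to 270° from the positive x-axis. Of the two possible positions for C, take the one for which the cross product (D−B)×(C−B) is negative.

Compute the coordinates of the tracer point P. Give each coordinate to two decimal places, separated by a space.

3.50 -0.49

A=(0,0), D=(6.00,0)
B = A + 3.00·(cos270°, sin270°) = (-0.0000, -3.0000)
|BD| = 6.7082
circle(B,8.00) ∩ circle(D,5.00): a=6.2610, h=4.9800
  candidates: C₊=(3.3729,4.2542) cross=33.407; C₋=(7.8271,-4.6542) cross=-33.407
  mode - wants cross < 0 → take C=(7.8271,-4.6542) (cross=-33.407)
ex = (C−B)/|BC| = (0.9784,-0.2068); ey = (0.2068,0.9784)
P = B + 2.91·ex + 3.18·ey = (3.5047,-0.4904)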